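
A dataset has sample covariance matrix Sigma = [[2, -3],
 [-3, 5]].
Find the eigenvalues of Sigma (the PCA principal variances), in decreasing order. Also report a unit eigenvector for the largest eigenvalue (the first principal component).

Step 1 — characteristic polynomial of 2×2 Sigma:
  det(Sigma - λI) = λ² - trace · λ + det = 0.
  trace = 2 + 5 = 7, det = 2·5 - (-3)² = 1.
Step 2 — discriminant:
  Δ = trace² - 4·det = 49 - 4 = 45.
Step 3 — eigenvalues:
  λ = (trace ± √Δ)/2 = (7 ± 6.7082)/2,
  λ_1 = 6.8541,  λ_2 = 0.1459.

Step 4 — unit eigenvector for λ_1: solve (Sigma - λ_1 I)v = 0. First row:
  (2 - 6.8541)·v_x + (-3)·v_y = 0, i.e. (-4.8541)·v_x + (-3)·v_y = 0,
  so v ∝ (b, λ_1 - a) = (-3, 4.8541); multiply by -1 so the first entry is positive: u = (3, -4.8541).
  ||u|| = √((3)² + (-4.8541)²) = √(32.5623) ≈ 5.7063,
  v_1 = u/||u|| ≈ (0.5257, -0.8507) (||v_1|| = 1).

λ_1 = 6.8541,  λ_2 = 0.1459;  v_1 ≈ (0.5257, -0.8507)


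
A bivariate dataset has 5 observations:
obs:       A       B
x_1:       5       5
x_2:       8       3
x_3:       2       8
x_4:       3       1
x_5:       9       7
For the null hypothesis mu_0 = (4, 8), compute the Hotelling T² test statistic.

Step 1 — sample mean vector:
  mean(A) = (5 + 8 + 2 + 3 + 9) / 5 = 27/5 = 5.4
  mean(B) = (5 + 3 + 8 + 1 + 7) / 5 = 24/5 = 4.8
  x̄ = (5.4, 4.8),  deviation x̄ - mu_0 = (5.4, 4.8) - (4, 8) = (1.4, -3.2).

Step 2 — sample covariance matrix, S[i,j] = (1/(n-1)) · Σ_k (x_{k,i} - mean_i) · (x_{k,j} - mean_j), divisor n-1 = 4:
  S[A,A] = ((-0.4)·(-0.4) + (2.6)·(2.6) + (-3.4)·(-3.4) + (-2.4)·(-2.4) + (3.6)·(3.6)) / 4 = 37.2/4 = 9.3
  S[A,B] = ((-0.4)·(0.2) + (2.6)·(-1.8) + (-3.4)·(3.2) + (-2.4)·(-3.8) + (3.6)·(2.2)) / 4 = 1.4/4 = 0.35
  S[B,B] = ((0.2)·(0.2) + (-1.8)·(-1.8) + (3.2)·(3.2) + (-3.8)·(-3.8) + (2.2)·(2.2)) / 4 = 32.8/4 = 8.2
  S = [[9.3, 0.35],
 [0.35, 8.2]].

Step 3 — invert S. det(S) = 9.3·8.2 - (0.35)² = 76.1375.
  S^{-1} = (1/det) · [[d, -b], [-b, a]] = [[0.1077, -0.0046],
 [-0.0046, 0.1221]].

Step 4 — quadratic form (x̄ - mu_0)^T · S^{-1} · (x̄ - mu_0):
  S^{-1} · (x̄ - mu_0) = (0.1655, -0.3973),
  (x̄ - mu_0)^T · [...] = (1.4)·(0.1655) + (-3.2)·(-0.3973) = 1.5031.

Step 5 — scale by n: T² = 5 · 1.5031 = 7.5154.

T² ≈ 7.5154


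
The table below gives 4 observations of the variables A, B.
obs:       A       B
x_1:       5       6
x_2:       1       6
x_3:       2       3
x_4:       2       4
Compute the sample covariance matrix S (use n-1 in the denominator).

Step 1 — column means:
  mean(A) = (5 + 1 + 2 + 2) / 4 = 10/4 = 2.5
  mean(B) = (6 + 6 + 3 + 4) / 4 = 19/4 = 4.75

Step 2 — sample covariance S[i,j] = (1/(n-1)) · Σ_k (x_{k,i} - mean_i) · (x_{k,j} - mean_j), with n-1 = 3.
  S[A,A] = ((2.5)·(2.5) + (-1.5)·(-1.5) + (-0.5)·(-0.5) + (-0.5)·(-0.5)) / 3 = 9/3 = 3
  S[A,B] = ((2.5)·(1.25) + (-1.5)·(1.25) + (-0.5)·(-1.75) + (-0.5)·(-0.75)) / 3 = 2.5/3 = 0.8333
  S[B,B] = ((1.25)·(1.25) + (1.25)·(1.25) + (-1.75)·(-1.75) + (-0.75)·(-0.75)) / 3 = 6.75/3 = 2.25

S is symmetric (S[j,i] = S[i,j]). Assembling:

S = [[3, 0.8333],
 [0.8333, 2.25]]


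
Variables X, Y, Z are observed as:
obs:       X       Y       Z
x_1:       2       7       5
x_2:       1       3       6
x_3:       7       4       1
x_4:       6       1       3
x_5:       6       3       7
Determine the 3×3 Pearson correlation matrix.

Step 1 — column means:
  mean(X) = (2 + 1 + 7 + 6 + 6) / 5 = 22/5 = 4.4
  mean(Y) = (7 + 3 + 4 + 1 + 3) / 5 = 18/5 = 3.6
  mean(Z) = (5 + 6 + 1 + 3 + 7) / 5 = 22/5 = 4.4

Step 2 — sample variances and covariances s[i,j] = (1/(n-1)) · Σ_k (x_{k,i} - mean_i) · (x_{k,j} - mean_j), with n-1 = 4:
  s[X,X] = ((-2.4)·(-2.4) + (-3.4)·(-3.4) + (2.6)·(2.6) + (1.6)·(1.6) + (1.6)·(1.6)) / 4 = 29.2/4 = 7.3
  s[X,Y] = ((-2.4)·(3.4) + (-3.4)·(-0.6) + (2.6)·(0.4) + (1.6)·(-2.6) + (1.6)·(-0.6)) / 4 = -10.2/4 = -2.55
  s[X,Z] = ((-2.4)·(0.6) + (-3.4)·(1.6) + (2.6)·(-3.4) + (1.6)·(-1.4) + (1.6)·(2.6)) / 4 = -13.8/4 = -3.45
  s[Y,Y] = ((3.4)·(3.4) + (-0.6)·(-0.6) + (0.4)·(0.4) + (-2.6)·(-2.6) + (-0.6)·(-0.6)) / 4 = 19.2/4 = 4.8
  s[Y,Z] = ((3.4)·(0.6) + (-0.6)·(1.6) + (0.4)·(-3.4) + (-2.6)·(-1.4) + (-0.6)·(2.6)) / 4 = 1.8/4 = 0.45
  s[Z,Z] = ((0.6)·(0.6) + (1.6)·(1.6) + (-3.4)·(-3.4) + (-1.4)·(-1.4) + (2.6)·(2.6)) / 4 = 23.2/4 = 5.8
  Sample standard deviations s_i = √(s[i,i]):
  s(X) = √(7.3) = 2.7019
  s(Y) = √(4.8) = 2.1909
  s(Z) = √(5.8) = 2.4083

Step 3 — r_{ij} = s_{ij} / (s_i · s_j):
  r[X,X] = 1 (diagonal).
  r[X,Y] = -2.55 / (2.7019 · 2.1909) = -2.55 / 5.9195 = -0.4308
  r[X,Z] = -3.45 / (2.7019 · 2.4083) = -3.45 / 6.5069 = -0.5302
  r[Y,Y] = 1 (diagonal).
  r[Y,Z] = 0.45 / (2.1909 · 2.4083) = 0.45 / 5.2764 = 0.0853
  r[Z,Z] = 1 (diagonal).

R is symmetric with unit diagonal. Assembling:

R = [[1, -0.4308, -0.5302],
 [-0.4308, 1, 0.0853],
 [-0.5302, 0.0853, 1]]


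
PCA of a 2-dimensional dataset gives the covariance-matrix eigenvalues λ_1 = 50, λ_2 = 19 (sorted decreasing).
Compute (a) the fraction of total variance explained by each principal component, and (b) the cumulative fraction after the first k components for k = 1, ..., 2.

Step 1 — total variance = trace(Sigma) = Σ λ_i = 50 + 19 = 69.

Step 2 — fraction explained by component i = λ_i / Σ λ:
  PC1: 50/69 = 0.7246
  PC2: 19/69 = 0.2754

Step 3 — cumulative fraction after k components = (λ_1 + ... + λ_k) / Σ λ:
  k = 1: 50/69 = 0.7246
  k = 2: (50 + 19)/69 = 69/69 = 1

Summary (fraction, with percent):

explained: PC1 0.7246 (72.46%), PC2 0.2754 (27.54%);  cumulative: 0.7246, 1


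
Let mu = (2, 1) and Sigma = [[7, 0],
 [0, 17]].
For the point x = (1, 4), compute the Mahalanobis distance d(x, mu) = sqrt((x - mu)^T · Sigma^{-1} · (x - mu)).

Step 1 — centre the observation: (x - mu) = (-1, 3).

Step 2 — invert Sigma. det(Sigma) = 7·17 - (0)² = 119.
  Sigma^{-1} = (1/det) · [[d, -b], [-b, a]] = [[0.1429, 0],
 [0, 0.0588]].

Step 3 — form the quadratic (x - mu)^T · Sigma^{-1} · (x - mu):
  Sigma^{-1} · (x - mu) = (-0.1429, 0.1765).
  (x - mu)^T · [Sigma^{-1} · (x - mu)] = (-1)·(-0.1429) + (3)·(0.1765) = 0.6723.

Step 4 — take square root: d = √(0.6723) ≈ 0.8199.

d(x, mu) = √(0.6723) ≈ 0.8199


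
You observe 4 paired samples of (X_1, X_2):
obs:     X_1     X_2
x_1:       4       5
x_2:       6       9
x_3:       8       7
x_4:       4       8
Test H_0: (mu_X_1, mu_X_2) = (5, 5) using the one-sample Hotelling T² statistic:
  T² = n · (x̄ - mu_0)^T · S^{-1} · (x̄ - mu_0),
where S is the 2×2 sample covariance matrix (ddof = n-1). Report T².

Step 1 — sample mean vector:
  mean(X_1) = (4 + 6 + 8 + 4) / 4 = 22/4 = 5.5
  mean(X_2) = (5 + 9 + 7 + 8) / 4 = 29/4 = 7.25
  x̄ = (5.5, 7.25),  deviation x̄ - mu_0 = (5.5, 7.25) - (5, 5) = (0.5, 2.25).

Step 2 — sample covariance matrix, S[i,j] = (1/(n-1)) · Σ_k (x_{k,i} - mean_i) · (x_{k,j} - mean_j), divisor n-1 = 3:
  S[X_1,X_1] = ((-1.5)·(-1.5) + (0.5)·(0.5) + (2.5)·(2.5) + (-1.5)·(-1.5)) / 3 = 11/3 = 3.6667
  S[X_1,X_2] = ((-1.5)·(-2.25) + (0.5)·(1.75) + (2.5)·(-0.25) + (-1.5)·(0.75)) / 3 = 2.5/3 = 0.8333
  S[X_2,X_2] = ((-2.25)·(-2.25) + (1.75)·(1.75) + (-0.25)·(-0.25) + (0.75)·(0.75)) / 3 = 8.75/3 = 2.9167
  S = [[3.6667, 0.8333],
 [0.8333, 2.9167]].

Step 3 — invert S. det(S) = 3.6667·2.9167 - (0.8333)² = 10.
  S^{-1} = (1/det) · [[d, -b], [-b, a]] = [[0.2917, -0.0833],
 [-0.0833, 0.3667]].

Step 4 — quadratic form (x̄ - mu_0)^T · S^{-1} · (x̄ - mu_0):
  S^{-1} · (x̄ - mu_0) = (-0.0417, 0.7833),
  (x̄ - mu_0)^T · [...] = (0.5)·(-0.0417) + (2.25)·(0.7833) = 1.7417.

Step 5 — scale by n: T² = 4 · 1.7417 = 6.9667.

T² ≈ 6.9667


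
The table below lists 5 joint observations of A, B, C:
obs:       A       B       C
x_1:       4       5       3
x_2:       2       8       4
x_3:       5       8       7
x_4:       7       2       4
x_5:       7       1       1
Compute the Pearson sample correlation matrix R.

Step 1 — column means:
  mean(A) = (4 + 2 + 5 + 7 + 7) / 5 = 25/5 = 5
  mean(B) = (5 + 8 + 8 + 2 + 1) / 5 = 24/5 = 4.8
  mean(C) = (3 + 4 + 7 + 4 + 1) / 5 = 19/5 = 3.8

Step 2 — sample variances and covariances s[i,j] = (1/(n-1)) · Σ_k (x_{k,i} - mean_i) · (x_{k,j} - mean_j), with n-1 = 4:
  s[A,A] = ((-1)·(-1) + (-3)·(-3) + (0)·(0) + (2)·(2) + (2)·(2)) / 4 = 18/4 = 4.5
  s[A,B] = ((-1)·(0.2) + (-3)·(3.2) + (0)·(3.2) + (2)·(-2.8) + (2)·(-3.8)) / 4 = -23/4 = -5.75
  s[A,C] = ((-1)·(-0.8) + (-3)·(0.2) + (0)·(3.2) + (2)·(0.2) + (2)·(-2.8)) / 4 = -5/4 = -1.25
  s[B,B] = ((0.2)·(0.2) + (3.2)·(3.2) + (3.2)·(3.2) + (-2.8)·(-2.8) + (-3.8)·(-3.8)) / 4 = 42.8/4 = 10.7
  s[B,C] = ((0.2)·(-0.8) + (3.2)·(0.2) + (3.2)·(3.2) + (-2.8)·(0.2) + (-3.8)·(-2.8)) / 4 = 20.8/4 = 5.2
  s[C,C] = ((-0.8)·(-0.8) + (0.2)·(0.2) + (3.2)·(3.2) + (0.2)·(0.2) + (-2.8)·(-2.8)) / 4 = 18.8/4 = 4.7
  Sample standard deviations s_i = √(s[i,i]):
  s(A) = √(4.5) = 2.1213
  s(B) = √(10.7) = 3.2711
  s(C) = √(4.7) = 2.1679

Step 3 — r_{ij} = s_{ij} / (s_i · s_j):
  r[A,A] = 1 (diagonal).
  r[A,B] = -5.75 / (2.1213 · 3.2711) = -5.75 / 6.939 = -0.8286
  r[A,C] = -1.25 / (2.1213 · 2.1679) = -1.25 / 4.5989 = -0.2718
  r[B,B] = 1 (diagonal).
  r[B,C] = 5.2 / (3.2711 · 2.1679) = 5.2 / 7.0915 = 0.7333
  r[C,C] = 1 (diagonal).

R is symmetric with unit diagonal. Assembling:

R = [[1, -0.8286, -0.2718],
 [-0.8286, 1, 0.7333],
 [-0.2718, 0.7333, 1]]


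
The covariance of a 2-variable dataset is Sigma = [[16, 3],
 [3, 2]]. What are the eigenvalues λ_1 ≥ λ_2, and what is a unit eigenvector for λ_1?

Step 1 — characteristic polynomial of 2×2 Sigma:
  det(Sigma - λI) = λ² - trace · λ + det = 0.
  trace = 16 + 2 = 18, det = 16·2 - (3)² = 23.
Step 2 — discriminant:
  Δ = trace² - 4·det = 324 - 92 = 232.
Step 3 — eigenvalues:
  λ = (trace ± √Δ)/2 = (18 ± 15.2315)/2,
  λ_1 = 16.6158,  λ_2 = 1.3842.

Step 4 — unit eigenvector for λ_1: solve (Sigma - λ_1 I)v = 0. First row:
  (16 - 16.6158)·v_x + (3)·v_y = 0, i.e. (-0.6158)·v_x + (3)·v_y = 0,
  so v ∝ (b, λ_1 - a) = (3, 0.6158) = u.
  ||u|| = √((3)² + (0.6158)²) = √(9.3792) ≈ 3.0625,
  v_1 = u/||u|| ≈ (0.9796, 0.2011) (||v_1|| = 1).

λ_1 = 16.6158,  λ_2 = 1.3842;  v_1 ≈ (0.9796, 0.2011)


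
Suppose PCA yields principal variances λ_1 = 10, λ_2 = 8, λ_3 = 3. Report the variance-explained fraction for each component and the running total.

Step 1 — total variance = trace(Sigma) = Σ λ_i = 10 + 8 + 3 = 21.

Step 2 — fraction explained by component i = λ_i / Σ λ:
  PC1: 10/21 = 0.4762
  PC2: 8/21 = 0.381
  PC3: 3/21 = 0.1429

Step 3 — cumulative fraction after k components = (λ_1 + ... + λ_k) / Σ λ:
  k = 1: 10/21 = 0.4762
  k = 2: (10 + 8)/21 = 18/21 = 0.8571
  k = 3: (10 + 8 + 3)/21 = 21/21 = 1

Summary (fraction, with percent):

explained: PC1 0.4762 (47.62%), PC2 0.381 (38.1%), PC3 0.1429 (14.29%);  cumulative: 0.4762, 0.8571, 1


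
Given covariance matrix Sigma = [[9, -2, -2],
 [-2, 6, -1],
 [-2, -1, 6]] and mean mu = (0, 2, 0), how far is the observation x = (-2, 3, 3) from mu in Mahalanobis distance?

Step 1 — centre the observation: (x - mu) = (-2, 1, 3).

Step 2 — invert Sigma (cofactor / det for 3×3, or solve directly):
  Sigma^{-1} = [[0.1351, 0.0541, 0.0541],
 [0.0541, 0.1931, 0.0502],
 [0.0541, 0.0502, 0.1931]].

Step 3 — form the quadratic (x - mu)^T · Sigma^{-1} · (x - mu):
  Sigma^{-1} · (x - mu) = (-0.0541, 0.2355, 0.5212).
  (x - mu)^T · [Sigma^{-1} · (x - mu)] = (-2)·(-0.0541) + (1)·(0.2355) + (3)·(0.5212) = 1.9073.

Step 4 — take square root: d = √(1.9073) ≈ 1.3811.

d(x, mu) = √(1.9073) ≈ 1.3811


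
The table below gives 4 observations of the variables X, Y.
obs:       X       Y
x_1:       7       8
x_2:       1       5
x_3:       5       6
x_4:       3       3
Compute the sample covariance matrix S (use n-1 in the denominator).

Step 1 — column means:
  mean(X) = (7 + 1 + 5 + 3) / 4 = 16/4 = 4
  mean(Y) = (8 + 5 + 6 + 3) / 4 = 22/4 = 5.5

Step 2 — sample covariance S[i,j] = (1/(n-1)) · Σ_k (x_{k,i} - mean_i) · (x_{k,j} - mean_j), with n-1 = 3.
  S[X,X] = ((3)·(3) + (-3)·(-3) + (1)·(1) + (-1)·(-1)) / 3 = 20/3 = 6.6667
  S[X,Y] = ((3)·(2.5) + (-3)·(-0.5) + (1)·(0.5) + (-1)·(-2.5)) / 3 = 12/3 = 4
  S[Y,Y] = ((2.5)·(2.5) + (-0.5)·(-0.5) + (0.5)·(0.5) + (-2.5)·(-2.5)) / 3 = 13/3 = 4.3333

S is symmetric (S[j,i] = S[i,j]). Assembling:

S = [[6.6667, 4],
 [4, 4.3333]]


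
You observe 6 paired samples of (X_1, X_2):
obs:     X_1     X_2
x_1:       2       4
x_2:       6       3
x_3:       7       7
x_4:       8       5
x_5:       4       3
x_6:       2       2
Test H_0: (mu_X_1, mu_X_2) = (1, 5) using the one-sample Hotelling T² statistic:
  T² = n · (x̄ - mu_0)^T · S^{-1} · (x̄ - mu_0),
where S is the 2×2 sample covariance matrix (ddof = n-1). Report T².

Step 1 — sample mean vector:
  mean(X_1) = (2 + 6 + 7 + 8 + 4 + 2) / 6 = 29/6 = 4.8333
  mean(X_2) = (4 + 3 + 7 + 5 + 3 + 2) / 6 = 24/6 = 4
  x̄ = (4.8333, 4),  deviation x̄ - mu_0 = (4.8333, 4) - (1, 5) = (3.8333, -1).

Step 2 — sample covariance matrix, S[i,j] = (1/(n-1)) · Σ_k (x_{k,i} - mean_i) · (x_{k,j} - mean_j), divisor n-1 = 5:
  S[X_1,X_1] = ((-2.8333)·(-2.8333) + (1.1667)·(1.1667) + (2.1667)·(2.1667) + (3.1667)·(3.1667) + (-0.8333)·(-0.8333) + (-2.8333)·(-2.8333)) / 5 = 32.8333/5 = 6.5667
  S[X_1,X_2] = ((-2.8333)·(0) + (1.1667)·(-1) + (2.1667)·(3) + (3.1667)·(1) + (-0.8333)·(-1) + (-2.8333)·(-2)) / 5 = 15/5 = 3
  S[X_2,X_2] = ((0)·(0) + (-1)·(-1) + (3)·(3) + (1)·(1) + (-1)·(-1) + (-2)·(-2)) / 5 = 16/5 = 3.2
  S = [[6.5667, 3],
 [3, 3.2]].

Step 3 — invert S. det(S) = 6.5667·3.2 - (3)² = 12.0133.
  S^{-1} = (1/det) · [[d, -b], [-b, a]] = [[0.2664, -0.2497],
 [-0.2497, 0.5466]].

Step 4 — quadratic form (x̄ - mu_0)^T · S^{-1} · (x̄ - mu_0):
  S^{-1} · (x̄ - mu_0) = (1.2708, -1.5039),
  (x̄ - mu_0)^T · [...] = (3.8333)·(1.2708) + (-1)·(-1.5039) = 6.3753.

Step 5 — scale by n: T² = 6 · 6.3753 = 38.2519.

T² ≈ 38.2519


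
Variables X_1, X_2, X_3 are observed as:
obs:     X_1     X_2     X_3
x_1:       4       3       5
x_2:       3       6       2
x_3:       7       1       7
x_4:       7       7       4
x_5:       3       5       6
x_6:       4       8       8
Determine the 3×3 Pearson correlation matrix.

Step 1 — column means:
  mean(X_1) = (4 + 3 + 7 + 7 + 3 + 4) / 6 = 28/6 = 4.6667
  mean(X_2) = (3 + 6 + 1 + 7 + 5 + 8) / 6 = 30/6 = 5
  mean(X_3) = (5 + 2 + 7 + 4 + 6 + 8) / 6 = 32/6 = 5.3333

Step 2 — sample variances and covariances s[i,j] = (1/(n-1)) · Σ_k (x_{k,i} - mean_i) · (x_{k,j} - mean_j), with n-1 = 5:
  s[X_1,X_1] = ((-0.6667)·(-0.6667) + (-1.6667)·(-1.6667) + (2.3333)·(2.3333) + (2.3333)·(2.3333) + (-1.6667)·(-1.6667) + (-0.6667)·(-0.6667)) / 5 = 17.3333/5 = 3.4667
  s[X_1,X_2] = ((-0.6667)·(-2) + (-1.6667)·(1) + (2.3333)·(-4) + (2.3333)·(2) + (-1.6667)·(0) + (-0.6667)·(3)) / 5 = -7/5 = -1.4
  s[X_1,X_3] = ((-0.6667)·(-0.3333) + (-1.6667)·(-3.3333) + (2.3333)·(1.6667) + (2.3333)·(-1.3333) + (-1.6667)·(0.6667) + (-0.6667)·(2.6667)) / 5 = 3.6667/5 = 0.7333
  s[X_2,X_2] = ((-2)·(-2) + (1)·(1) + (-4)·(-4) + (2)·(2) + (0)·(0) + (3)·(3)) / 5 = 34/5 = 6.8
  s[X_2,X_3] = ((-2)·(-0.3333) + (1)·(-3.3333) + (-4)·(1.6667) + (2)·(-1.3333) + (0)·(0.6667) + (3)·(2.6667)) / 5 = -4/5 = -0.8
  s[X_3,X_3] = ((-0.3333)·(-0.3333) + (-3.3333)·(-3.3333) + (1.6667)·(1.6667) + (-1.3333)·(-1.3333) + (0.6667)·(0.6667) + (2.6667)·(2.6667)) / 5 = 23.3333/5 = 4.6667
  Sample standard deviations s_i = √(s[i,i]):
  s(X_1) = √(3.4667) = 1.8619
  s(X_2) = √(6.8) = 2.6077
  s(X_3) = √(4.6667) = 2.1602

Step 3 — r_{ij} = s_{ij} / (s_i · s_j):
  r[X_1,X_1] = 1 (diagonal).
  r[X_1,X_2] = -1.4 / (1.8619 · 2.6077) = -1.4 / 4.8552 = -0.2883
  r[X_1,X_3] = 0.7333 / (1.8619 · 2.1602) = 0.7333 / 4.0222 = 0.1823
  r[X_2,X_2] = 1 (diagonal).
  r[X_2,X_3] = -0.8 / (2.6077 · 2.1602) = -0.8 / 5.6332 = -0.142
  r[X_3,X_3] = 1 (diagonal).

R is symmetric with unit diagonal. Assembling:

R = [[1, -0.2883, 0.1823],
 [-0.2883, 1, -0.142],
 [0.1823, -0.142, 1]]


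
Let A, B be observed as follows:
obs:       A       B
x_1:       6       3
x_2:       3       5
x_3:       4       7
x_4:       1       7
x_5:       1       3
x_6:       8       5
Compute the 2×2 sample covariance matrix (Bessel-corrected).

Step 1 — column means:
  mean(A) = (6 + 3 + 4 + 1 + 1 + 8) / 6 = 23/6 = 3.8333
  mean(B) = (3 + 5 + 7 + 7 + 3 + 5) / 6 = 30/6 = 5

Step 2 — sample covariance S[i,j] = (1/(n-1)) · Σ_k (x_{k,i} - mean_i) · (x_{k,j} - mean_j), with n-1 = 5.
  S[A,A] = ((2.1667)·(2.1667) + (-0.8333)·(-0.8333) + (0.1667)·(0.1667) + (-2.8333)·(-2.8333) + (-2.8333)·(-2.8333) + (4.1667)·(4.1667)) / 5 = 38.8333/5 = 7.7667
  S[A,B] = ((2.1667)·(-2) + (-0.8333)·(0) + (0.1667)·(2) + (-2.8333)·(2) + (-2.8333)·(-2) + (4.1667)·(0)) / 5 = -4/5 = -0.8
  S[B,B] = ((-2)·(-2) + (0)·(0) + (2)·(2) + (2)·(2) + (-2)·(-2) + (0)·(0)) / 5 = 16/5 = 3.2

S is symmetric (S[j,i] = S[i,j]). Assembling:

S = [[7.7667, -0.8],
 [-0.8, 3.2]]


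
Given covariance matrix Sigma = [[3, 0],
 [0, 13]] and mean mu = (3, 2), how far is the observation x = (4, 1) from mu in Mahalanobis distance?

Step 1 — centre the observation: (x - mu) = (1, -1).

Step 2 — invert Sigma. det(Sigma) = 3·13 - (0)² = 39.
  Sigma^{-1} = (1/det) · [[d, -b], [-b, a]] = [[0.3333, 0],
 [0, 0.0769]].

Step 3 — form the quadratic (x - mu)^T · Sigma^{-1} · (x - mu):
  Sigma^{-1} · (x - mu) = (0.3333, -0.0769).
  (x - mu)^T · [Sigma^{-1} · (x - mu)] = (1)·(0.3333) + (-1)·(-0.0769) = 0.4103.

Step 4 — take square root: d = √(0.4103) ≈ 0.6405.

d(x, mu) = √(0.4103) ≈ 0.6405


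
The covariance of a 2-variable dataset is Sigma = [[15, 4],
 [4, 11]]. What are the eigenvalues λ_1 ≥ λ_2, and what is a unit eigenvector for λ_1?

Step 1 — characteristic polynomial of 2×2 Sigma:
  det(Sigma - λI) = λ² - trace · λ + det = 0.
  trace = 15 + 11 = 26, det = 15·11 - (4)² = 149.
Step 2 — discriminant:
  Δ = trace² - 4·det = 676 - 596 = 80.
Step 3 — eigenvalues:
  λ = (trace ± √Δ)/2 = (26 ± 8.9443)/2,
  λ_1 = 17.4721,  λ_2 = 8.5279.

Step 4 — unit eigenvector for λ_1: solve (Sigma - λ_1 I)v = 0. First row:
  (15 - 17.4721)·v_x + (4)·v_y = 0, i.e. (-2.4721)·v_x + (4)·v_y = 0,
  so v ∝ (b, λ_1 - a) = (4, 2.4721) = u.
  ||u|| = √((4)² + (2.4721)²) = √(22.1115) ≈ 4.7023,
  v_1 = u/||u|| ≈ (0.8507, 0.5257) (||v_1|| = 1).

λ_1 = 17.4721,  λ_2 = 8.5279;  v_1 ≈ (0.8507, 0.5257)


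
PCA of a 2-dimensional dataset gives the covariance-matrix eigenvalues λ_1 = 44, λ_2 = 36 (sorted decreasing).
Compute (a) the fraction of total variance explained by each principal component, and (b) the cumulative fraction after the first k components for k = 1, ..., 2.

Step 1 — total variance = trace(Sigma) = Σ λ_i = 44 + 36 = 80.

Step 2 — fraction explained by component i = λ_i / Σ λ:
  PC1: 44/80 = 0.55
  PC2: 36/80 = 0.45

Step 3 — cumulative fraction after k components = (λ_1 + ... + λ_k) / Σ λ:
  k = 1: 44/80 = 0.55
  k = 2: (44 + 36)/80 = 80/80 = 1

Summary (fraction, with percent):

explained: PC1 0.55 (55%), PC2 0.45 (45%);  cumulative: 0.55, 1


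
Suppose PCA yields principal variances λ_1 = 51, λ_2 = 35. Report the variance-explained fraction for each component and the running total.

Step 1 — total variance = trace(Sigma) = Σ λ_i = 51 + 35 = 86.

Step 2 — fraction explained by component i = λ_i / Σ λ:
  PC1: 51/86 = 0.593
  PC2: 35/86 = 0.407

Step 3 — cumulative fraction after k components = (λ_1 + ... + λ_k) / Σ λ:
  k = 1: 51/86 = 0.593
  k = 2: (51 + 35)/86 = 86/86 = 1

Summary (fraction, with percent):

explained: PC1 0.593 (59.3%), PC2 0.407 (40.7%);  cumulative: 0.593, 1


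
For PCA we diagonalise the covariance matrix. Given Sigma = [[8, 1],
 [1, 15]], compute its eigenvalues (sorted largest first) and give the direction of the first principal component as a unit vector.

Step 1 — characteristic polynomial of 2×2 Sigma:
  det(Sigma - λI) = λ² - trace · λ + det = 0.
  trace = 8 + 15 = 23, det = 8·15 - (1)² = 119.
Step 2 — discriminant:
  Δ = trace² - 4·det = 529 - 476 = 53.
Step 3 — eigenvalues:
  λ = (trace ± √Δ)/2 = (23 ± 7.2801)/2,
  λ_1 = 15.1401,  λ_2 = 7.8599.

Step 4 — unit eigenvector for λ_1: solve (Sigma - λ_1 I)v = 0. First row:
  (8 - 15.1401)·v_x + (1)·v_y = 0, i.e. (-7.1401)·v_x + (1)·v_y = 0,
  so v ∝ (b, λ_1 - a) = (1, 7.1401) = u.
  ||u|| = √((1)² + (7.1401)²) = √(51.9804) ≈ 7.2097,
  v_1 = u/||u|| ≈ (0.1387, 0.9903) (||v_1|| = 1).

λ_1 = 15.1401,  λ_2 = 7.8599;  v_1 ≈ (0.1387, 0.9903)


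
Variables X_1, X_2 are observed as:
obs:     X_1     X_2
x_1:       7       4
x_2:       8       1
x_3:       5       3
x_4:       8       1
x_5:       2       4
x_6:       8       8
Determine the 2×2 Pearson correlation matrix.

Step 1 — column means:
  mean(X_1) = (7 + 8 + 5 + 8 + 2 + 8) / 6 = 38/6 = 6.3333
  mean(X_2) = (4 + 1 + 3 + 1 + 4 + 8) / 6 = 21/6 = 3.5

Step 2 — sample variances and covariances s[i,j] = (1/(n-1)) · Σ_k (x_{k,i} - mean_i) · (x_{k,j} - mean_j), with n-1 = 5:
  s[X_1,X_1] = ((0.6667)·(0.6667) + (1.6667)·(1.6667) + (-1.3333)·(-1.3333) + (1.6667)·(1.6667) + (-4.3333)·(-4.3333) + (1.6667)·(1.6667)) / 5 = 29.3333/5 = 5.8667
  s[X_1,X_2] = ((0.6667)·(0.5) + (1.6667)·(-2.5) + (-1.3333)·(-0.5) + (1.6667)·(-2.5) + (-4.3333)·(0.5) + (1.6667)·(4.5)) / 5 = -2/5 = -0.4
  s[X_2,X_2] = ((0.5)·(0.5) + (-2.5)·(-2.5) + (-0.5)·(-0.5) + (-2.5)·(-2.5) + (0.5)·(0.5) + (4.5)·(4.5)) / 5 = 33.5/5 = 6.7
  Sample standard deviations s_i = √(s[i,i]):
  s(X_1) = √(5.8667) = 2.4221
  s(X_2) = √(6.7) = 2.5884

Step 3 — r_{ij} = s_{ij} / (s_i · s_j):
  r[X_1,X_1] = 1 (diagonal).
  r[X_1,X_2] = -0.4 / (2.4221 · 2.5884) = -0.4 / 6.2695 = -0.0638
  r[X_2,X_2] = 1 (diagonal).

R is symmetric with unit diagonal. Assembling:

R = [[1, -0.0638],
 [-0.0638, 1]]


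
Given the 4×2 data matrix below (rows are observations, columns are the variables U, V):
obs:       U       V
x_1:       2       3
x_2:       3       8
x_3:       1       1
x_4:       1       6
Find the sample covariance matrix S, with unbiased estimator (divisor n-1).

Step 1 — column means:
  mean(U) = (2 + 3 + 1 + 1) / 4 = 7/4 = 1.75
  mean(V) = (3 + 8 + 1 + 6) / 4 = 18/4 = 4.5

Step 2 — sample covariance S[i,j] = (1/(n-1)) · Σ_k (x_{k,i} - mean_i) · (x_{k,j} - mean_j), with n-1 = 3.
  S[U,U] = ((0.25)·(0.25) + (1.25)·(1.25) + (-0.75)·(-0.75) + (-0.75)·(-0.75)) / 3 = 2.75/3 = 0.9167
  S[U,V] = ((0.25)·(-1.5) + (1.25)·(3.5) + (-0.75)·(-3.5) + (-0.75)·(1.5)) / 3 = 5.5/3 = 1.8333
  S[V,V] = ((-1.5)·(-1.5) + (3.5)·(3.5) + (-3.5)·(-3.5) + (1.5)·(1.5)) / 3 = 29/3 = 9.6667

S is symmetric (S[j,i] = S[i,j]). Assembling:

S = [[0.9167, 1.8333],
 [1.8333, 9.6667]]


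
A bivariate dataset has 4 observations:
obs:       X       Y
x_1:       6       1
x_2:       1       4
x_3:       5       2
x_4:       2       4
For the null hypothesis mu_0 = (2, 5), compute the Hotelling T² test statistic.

Step 1 — sample mean vector:
  mean(X) = (6 + 1 + 5 + 2) / 4 = 14/4 = 3.5
  mean(Y) = (1 + 4 + 2 + 4) / 4 = 11/4 = 2.75
  x̄ = (3.5, 2.75),  deviation x̄ - mu_0 = (3.5, 2.75) - (2, 5) = (1.5, -2.25).

Step 2 — sample covariance matrix, S[i,j] = (1/(n-1)) · Σ_k (x_{k,i} - mean_i) · (x_{k,j} - mean_j), divisor n-1 = 3:
  S[X,X] = ((2.5)·(2.5) + (-2.5)·(-2.5) + (1.5)·(1.5) + (-1.5)·(-1.5)) / 3 = 17/3 = 5.6667
  S[X,Y] = ((2.5)·(-1.75) + (-2.5)·(1.25) + (1.5)·(-0.75) + (-1.5)·(1.25)) / 3 = -10.5/3 = -3.5
  S[Y,Y] = ((-1.75)·(-1.75) + (1.25)·(1.25) + (-0.75)·(-0.75) + (1.25)·(1.25)) / 3 = 6.75/3 = 2.25
  S = [[5.6667, -3.5],
 [-3.5, 2.25]].

Step 3 — invert S. det(S) = 5.6667·2.25 - (-3.5)² = 0.5.
  S^{-1} = (1/det) · [[d, -b], [-b, a]] = [[4.5, 7],
 [7, 11.3333]].

Step 4 — quadratic form (x̄ - mu_0)^T · S^{-1} · (x̄ - mu_0):
  S^{-1} · (x̄ - mu_0) = (-9, -15),
  (x̄ - mu_0)^T · [...] = (1.5)·(-9) + (-2.25)·(-15) = 20.25.

Step 5 — scale by n: T² = 4 · 20.25 = 81.

T² ≈ 81


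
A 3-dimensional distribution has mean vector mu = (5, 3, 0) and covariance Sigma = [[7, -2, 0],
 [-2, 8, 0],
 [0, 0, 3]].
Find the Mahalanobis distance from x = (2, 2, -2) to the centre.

Step 1 — centre the observation: (x - mu) = (-3, -1, -2).

Step 2 — invert Sigma (cofactor / det for 3×3, or solve directly):
  Sigma^{-1} = [[0.1538, 0.0385, 0],
 [0.0385, 0.1346, 0],
 [0, 0, 0.3333]].

Step 3 — form the quadratic (x - mu)^T · Sigma^{-1} · (x - mu):
  Sigma^{-1} · (x - mu) = (-0.5, -0.25, -0.6667).
  (x - mu)^T · [Sigma^{-1} · (x - mu)] = (-3)·(-0.5) + (-1)·(-0.25) + (-2)·(-0.6667) = 3.0833.

Step 4 — take square root: d = √(3.0833) ≈ 1.7559.

d(x, mu) = √(3.0833) ≈ 1.7559


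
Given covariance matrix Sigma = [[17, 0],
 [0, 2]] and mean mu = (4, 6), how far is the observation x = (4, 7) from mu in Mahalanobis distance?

Step 1 — centre the observation: (x - mu) = (0, 1).

Step 2 — invert Sigma. det(Sigma) = 17·2 - (0)² = 34.
  Sigma^{-1} = (1/det) · [[d, -b], [-b, a]] = [[0.0588, 0],
 [0, 0.5]].

Step 3 — form the quadratic (x - mu)^T · Sigma^{-1} · (x - mu):
  Sigma^{-1} · (x - mu) = (0, 0.5).
  (x - mu)^T · [Sigma^{-1} · (x - mu)] = (0)·(0) + (1)·(0.5) = 0.5.

Step 4 — take square root: d = √(0.5) ≈ 0.7071.

d(x, mu) = √(0.5) ≈ 0.7071


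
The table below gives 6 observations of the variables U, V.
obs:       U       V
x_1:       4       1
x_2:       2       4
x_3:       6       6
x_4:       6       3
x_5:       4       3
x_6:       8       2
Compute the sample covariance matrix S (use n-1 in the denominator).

Step 1 — column means:
  mean(U) = (4 + 2 + 6 + 6 + 4 + 8) / 6 = 30/6 = 5
  mean(V) = (1 + 4 + 6 + 3 + 3 + 2) / 6 = 19/6 = 3.1667

Step 2 — sample covariance S[i,j] = (1/(n-1)) · Σ_k (x_{k,i} - mean_i) · (x_{k,j} - mean_j), with n-1 = 5.
  S[U,U] = ((-1)·(-1) + (-3)·(-3) + (1)·(1) + (1)·(1) + (-1)·(-1) + (3)·(3)) / 5 = 22/5 = 4.4
  S[U,V] = ((-1)·(-2.1667) + (-3)·(0.8333) + (1)·(2.8333) + (1)·(-0.1667) + (-1)·(-0.1667) + (3)·(-1.1667)) / 5 = -1/5 = -0.2
  S[V,V] = ((-2.1667)·(-2.1667) + (0.8333)·(0.8333) + (2.8333)·(2.8333) + (-0.1667)·(-0.1667) + (-0.1667)·(-0.1667) + (-1.1667)·(-1.1667)) / 5 = 14.8333/5 = 2.9667

S is symmetric (S[j,i] = S[i,j]). Assembling:

S = [[4.4, -0.2],
 [-0.2, 2.9667]]


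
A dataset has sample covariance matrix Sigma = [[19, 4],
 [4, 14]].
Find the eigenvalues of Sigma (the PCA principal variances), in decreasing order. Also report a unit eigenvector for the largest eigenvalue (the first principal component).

Step 1 — characteristic polynomial of 2×2 Sigma:
  det(Sigma - λI) = λ² - trace · λ + det = 0.
  trace = 19 + 14 = 33, det = 19·14 - (4)² = 250.
Step 2 — discriminant:
  Δ = trace² - 4·det = 1089 - 1000 = 89.
Step 3 — eigenvalues:
  λ = (trace ± √Δ)/2 = (33 ± 9.434)/2,
  λ_1 = 21.217,  λ_2 = 11.783.

Step 4 — unit eigenvector for λ_1: solve (Sigma - λ_1 I)v = 0. First row:
  (19 - 21.217)·v_x + (4)·v_y = 0, i.e. (-2.217)·v_x + (4)·v_y = 0,
  so v ∝ (b, λ_1 - a) = (4, 2.217) = u.
  ||u|| = √((4)² + (2.217)²) = √(20.915) ≈ 4.5733,
  v_1 = u/||u|| ≈ (0.8746, 0.4848) (||v_1|| = 1).

λ_1 = 21.217,  λ_2 = 11.783;  v_1 ≈ (0.8746, 0.4848)


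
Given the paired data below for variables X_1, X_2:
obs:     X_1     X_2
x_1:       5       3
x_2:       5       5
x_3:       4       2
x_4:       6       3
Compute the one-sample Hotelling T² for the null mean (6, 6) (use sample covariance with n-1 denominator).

Step 1 — sample mean vector:
  mean(X_1) = (5 + 5 + 4 + 6) / 4 = 20/4 = 5
  mean(X_2) = (3 + 5 + 2 + 3) / 4 = 13/4 = 3.25
  x̄ = (5, 3.25),  deviation x̄ - mu_0 = (5, 3.25) - (6, 6) = (-1, -2.75).

Step 2 — sample covariance matrix, S[i,j] = (1/(n-1)) · Σ_k (x_{k,i} - mean_i) · (x_{k,j} - mean_j), divisor n-1 = 3:
  S[X_1,X_1] = ((0)·(0) + (0)·(0) + (-1)·(-1) + (1)·(1)) / 3 = 2/3 = 0.6667
  S[X_1,X_2] = ((0)·(-0.25) + (0)·(1.75) + (-1)·(-1.25) + (1)·(-0.25)) / 3 = 1/3 = 0.3333
  S[X_2,X_2] = ((-0.25)·(-0.25) + (1.75)·(1.75) + (-1.25)·(-1.25) + (-0.25)·(-0.25)) / 3 = 4.75/3 = 1.5833
  S = [[0.6667, 0.3333],
 [0.3333, 1.5833]].

Step 3 — invert S. det(S) = 0.6667·1.5833 - (0.3333)² = 0.9444.
  S^{-1} = (1/det) · [[d, -b], [-b, a]] = [[1.6765, -0.3529],
 [-0.3529, 0.7059]].

Step 4 — quadratic form (x̄ - mu_0)^T · S^{-1} · (x̄ - mu_0):
  S^{-1} · (x̄ - mu_0) = (-0.7059, -1.5882),
  (x̄ - mu_0)^T · [...] = (-1)·(-0.7059) + (-2.75)·(-1.5882) = 5.0735.

Step 5 — scale by n: T² = 4 · 5.0735 = 20.2941.

T² ≈ 20.2941


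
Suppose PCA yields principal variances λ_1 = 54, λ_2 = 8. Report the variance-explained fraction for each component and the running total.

Step 1 — total variance = trace(Sigma) = Σ λ_i = 54 + 8 = 62.

Step 2 — fraction explained by component i = λ_i / Σ λ:
  PC1: 54/62 = 0.871
  PC2: 8/62 = 0.129

Step 3 — cumulative fraction after k components = (λ_1 + ... + λ_k) / Σ λ:
  k = 1: 54/62 = 0.871
  k = 2: (54 + 8)/62 = 62/62 = 1

Summary (fraction, with percent):

explained: PC1 0.871 (87.1%), PC2 0.129 (12.9%);  cumulative: 0.871, 1


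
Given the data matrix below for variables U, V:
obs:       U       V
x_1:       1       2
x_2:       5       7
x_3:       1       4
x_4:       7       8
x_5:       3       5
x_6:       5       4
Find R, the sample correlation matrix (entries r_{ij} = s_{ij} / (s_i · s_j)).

Step 1 — column means:
  mean(U) = (1 + 5 + 1 + 7 + 3 + 5) / 6 = 22/6 = 3.6667
  mean(V) = (2 + 7 + 4 + 8 + 5 + 4) / 6 = 30/6 = 5

Step 2 — sample variances and covariances s[i,j] = (1/(n-1)) · Σ_k (x_{k,i} - mean_i) · (x_{k,j} - mean_j), with n-1 = 5:
  s[U,U] = ((-2.6667)·(-2.6667) + (1.3333)·(1.3333) + (-2.6667)·(-2.6667) + (3.3333)·(3.3333) + (-0.6667)·(-0.6667) + (1.3333)·(1.3333)) / 5 = 29.3333/5 = 5.8667
  s[U,V] = ((-2.6667)·(-3) + (1.3333)·(2) + (-2.6667)·(-1) + (3.3333)·(3) + (-0.6667)·(0) + (1.3333)·(-1)) / 5 = 22/5 = 4.4
  s[V,V] = ((-3)·(-3) + (2)·(2) + (-1)·(-1) + (3)·(3) + (0)·(0) + (-1)·(-1)) / 5 = 24/5 = 4.8
  Sample standard deviations s_i = √(s[i,i]):
  s(U) = √(5.8667) = 2.4221
  s(V) = √(4.8) = 2.1909

Step 3 — r_{ij} = s_{ij} / (s_i · s_j):
  r[U,U] = 1 (diagonal).
  r[U,V] = 4.4 / (2.4221 · 2.1909) = 4.4 / 5.3066 = 0.8292
  r[V,V] = 1 (diagonal).

R is symmetric with unit diagonal. Assembling:

R = [[1, 0.8292],
 [0.8292, 1]]


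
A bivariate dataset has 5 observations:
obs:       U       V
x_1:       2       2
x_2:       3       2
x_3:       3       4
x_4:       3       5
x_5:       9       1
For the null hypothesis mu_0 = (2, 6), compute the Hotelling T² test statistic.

Step 1 — sample mean vector:
  mean(U) = (2 + 3 + 3 + 3 + 9) / 5 = 20/5 = 4
  mean(V) = (2 + 2 + 4 + 5 + 1) / 5 = 14/5 = 2.8
  x̄ = (4, 2.8),  deviation x̄ - mu_0 = (4, 2.8) - (2, 6) = (2, -3.2).

Step 2 — sample covariance matrix, S[i,j] = (1/(n-1)) · Σ_k (x_{k,i} - mean_i) · (x_{k,j} - mean_j), divisor n-1 = 4:
  S[U,U] = ((-2)·(-2) + (-1)·(-1) + (-1)·(-1) + (-1)·(-1) + (5)·(5)) / 4 = 32/4 = 8
  S[U,V] = ((-2)·(-0.8) + (-1)·(-0.8) + (-1)·(1.2) + (-1)·(2.2) + (5)·(-1.8)) / 4 = -10/4 = -2.5
  S[V,V] = ((-0.8)·(-0.8) + (-0.8)·(-0.8) + (1.2)·(1.2) + (2.2)·(2.2) + (-1.8)·(-1.8)) / 4 = 10.8/4 = 2.7
  S = [[8, -2.5],
 [-2.5, 2.7]].

Step 3 — invert S. det(S) = 8·2.7 - (-2.5)² = 15.35.
  S^{-1} = (1/det) · [[d, -b], [-b, a]] = [[0.1759, 0.1629],
 [0.1629, 0.5212]].

Step 4 — quadratic form (x̄ - mu_0)^T · S^{-1} · (x̄ - mu_0):
  S^{-1} · (x̄ - mu_0) = (-0.1694, -1.342),
  (x̄ - mu_0)^T · [...] = (2)·(-0.1694) + (-3.2)·(-1.342) = 3.9557.

Step 5 — scale by n: T² = 5 · 3.9557 = 19.7785.

T² ≈ 19.7785


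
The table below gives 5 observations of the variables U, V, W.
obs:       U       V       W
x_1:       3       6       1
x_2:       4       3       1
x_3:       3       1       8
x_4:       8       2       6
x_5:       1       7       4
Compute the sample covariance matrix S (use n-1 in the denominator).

Step 1 — column means:
  mean(U) = (3 + 4 + 3 + 8 + 1) / 5 = 19/5 = 3.8
  mean(V) = (6 + 3 + 1 + 2 + 7) / 5 = 19/5 = 3.8
  mean(W) = (1 + 1 + 8 + 6 + 4) / 5 = 20/5 = 4

Step 2 — sample covariance S[i,j] = (1/(n-1)) · Σ_k (x_{k,i} - mean_i) · (x_{k,j} - mean_j), with n-1 = 4.
  S[U,U] = ((-0.8)·(-0.8) + (0.2)·(0.2) + (-0.8)·(-0.8) + (4.2)·(4.2) + (-2.8)·(-2.8)) / 4 = 26.8/4 = 6.7
  S[U,V] = ((-0.8)·(2.2) + (0.2)·(-0.8) + (-0.8)·(-2.8) + (4.2)·(-1.8) + (-2.8)·(3.2)) / 4 = -16.2/4 = -4.05
  S[U,W] = ((-0.8)·(-3) + (0.2)·(-3) + (-0.8)·(4) + (4.2)·(2) + (-2.8)·(0)) / 4 = 7/4 = 1.75
  S[V,V] = ((2.2)·(2.2) + (-0.8)·(-0.8) + (-2.8)·(-2.8) + (-1.8)·(-1.8) + (3.2)·(3.2)) / 4 = 26.8/4 = 6.7
  S[V,W] = ((2.2)·(-3) + (-0.8)·(-3) + (-2.8)·(4) + (-1.8)·(2) + (3.2)·(0)) / 4 = -19/4 = -4.75
  S[W,W] = ((-3)·(-3) + (-3)·(-3) + (4)·(4) + (2)·(2) + (0)·(0)) / 4 = 38/4 = 9.5

S is symmetric (S[j,i] = S[i,j]). Assembling:

S = [[6.7, -4.05, 1.75],
 [-4.05, 6.7, -4.75],
 [1.75, -4.75, 9.5]]


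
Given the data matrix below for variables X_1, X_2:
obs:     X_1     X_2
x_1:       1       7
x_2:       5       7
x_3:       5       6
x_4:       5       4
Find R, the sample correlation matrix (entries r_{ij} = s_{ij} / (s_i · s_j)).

Step 1 — column means:
  mean(X_1) = (1 + 5 + 5 + 5) / 4 = 16/4 = 4
  mean(X_2) = (7 + 7 + 6 + 4) / 4 = 24/4 = 6

Step 2 — sample variances and covariances s[i,j] = (1/(n-1)) · Σ_k (x_{k,i} - mean_i) · (x_{k,j} - mean_j), with n-1 = 3:
  s[X_1,X_1] = ((-3)·(-3) + (1)·(1) + (1)·(1) + (1)·(1)) / 3 = 12/3 = 4
  s[X_1,X_2] = ((-3)·(1) + (1)·(1) + (1)·(0) + (1)·(-2)) / 3 = -4/3 = -1.3333
  s[X_2,X_2] = ((1)·(1) + (1)·(1) + (0)·(0) + (-2)·(-2)) / 3 = 6/3 = 2
  Sample standard deviations s_i = √(s[i,i]):
  s(X_1) = √(4) = 2
  s(X_2) = √(2) = 1.4142

Step 3 — r_{ij} = s_{ij} / (s_i · s_j):
  r[X_1,X_1] = 1 (diagonal).
  r[X_1,X_2] = -1.3333 / (2 · 1.4142) = -1.3333 / 2.8284 = -0.4714
  r[X_2,X_2] = 1 (diagonal).

R is symmetric with unit diagonal. Assembling:

R = [[1, -0.4714],
 [-0.4714, 1]]


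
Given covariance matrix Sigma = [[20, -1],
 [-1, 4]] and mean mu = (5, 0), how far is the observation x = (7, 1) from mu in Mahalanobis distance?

Step 1 — centre the observation: (x - mu) = (2, 1).

Step 2 — invert Sigma. det(Sigma) = 20·4 - (-1)² = 79.
  Sigma^{-1} = (1/det) · [[d, -b], [-b, a]] = [[0.0506, 0.0127],
 [0.0127, 0.2532]].

Step 3 — form the quadratic (x - mu)^T · Sigma^{-1} · (x - mu):
  Sigma^{-1} · (x - mu) = (0.1139, 0.2785).
  (x - mu)^T · [Sigma^{-1} · (x - mu)] = (2)·(0.1139) + (1)·(0.2785) = 0.5063.

Step 4 — take square root: d = √(0.5063) ≈ 0.7116.

d(x, mu) = √(0.5063) ≈ 0.7116


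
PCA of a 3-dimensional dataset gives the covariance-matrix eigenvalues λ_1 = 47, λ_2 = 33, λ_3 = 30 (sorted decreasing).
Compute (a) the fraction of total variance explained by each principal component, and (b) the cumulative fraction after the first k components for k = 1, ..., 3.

Step 1 — total variance = trace(Sigma) = Σ λ_i = 47 + 33 + 30 = 110.

Step 2 — fraction explained by component i = λ_i / Σ λ:
  PC1: 47/110 = 0.4273
  PC2: 33/110 = 0.3
  PC3: 30/110 = 0.2727

Step 3 — cumulative fraction after k components = (λ_1 + ... + λ_k) / Σ λ:
  k = 1: 47/110 = 0.4273
  k = 2: (47 + 33)/110 = 80/110 = 0.7273
  k = 3: (47 + 33 + 30)/110 = 110/110 = 1

Summary (fraction, with percent):

explained: PC1 0.4273 (42.73%), PC2 0.3 (30%), PC3 0.2727 (27.27%);  cumulative: 0.4273, 0.7273, 1


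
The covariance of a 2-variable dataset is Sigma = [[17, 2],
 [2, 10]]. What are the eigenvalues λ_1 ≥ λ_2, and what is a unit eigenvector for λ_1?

Step 1 — characteristic polynomial of 2×2 Sigma:
  det(Sigma - λI) = λ² - trace · λ + det = 0.
  trace = 17 + 10 = 27, det = 17·10 - (2)² = 166.
Step 2 — discriminant:
  Δ = trace² - 4·det = 729 - 664 = 65.
Step 3 — eigenvalues:
  λ = (trace ± √Δ)/2 = (27 ± 8.0623)/2,
  λ_1 = 17.5311,  λ_2 = 9.4689.

Step 4 — unit eigenvector for λ_1: solve (Sigma - λ_1 I)v = 0. First row:
  (17 - 17.5311)·v_x + (2)·v_y = 0, i.e. (-0.5311)·v_x + (2)·v_y = 0,
  so v ∝ (b, λ_1 - a) = (2, 0.5311) = u.
  ||u|| = √((2)² + (0.5311)²) = √(4.2821) ≈ 2.0693,
  v_1 = u/||u|| ≈ (0.9665, 0.2567) (||v_1|| = 1).

λ_1 = 17.5311,  λ_2 = 9.4689;  v_1 ≈ (0.9665, 0.2567)


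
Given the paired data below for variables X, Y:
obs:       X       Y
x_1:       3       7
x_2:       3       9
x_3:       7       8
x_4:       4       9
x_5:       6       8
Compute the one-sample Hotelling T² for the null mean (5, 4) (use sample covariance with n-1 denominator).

Step 1 — sample mean vector:
  mean(X) = (3 + 3 + 7 + 4 + 6) / 5 = 23/5 = 4.6
  mean(Y) = (7 + 9 + 8 + 9 + 8) / 5 = 41/5 = 8.2
  x̄ = (4.6, 8.2),  deviation x̄ - mu_0 = (4.6, 8.2) - (5, 4) = (-0.4, 4.2).

Step 2 — sample covariance matrix, S[i,j] = (1/(n-1)) · Σ_k (x_{k,i} - mean_i) · (x_{k,j} - mean_j), divisor n-1 = 4:
  S[X,X] = ((-1.6)·(-1.6) + (-1.6)·(-1.6) + (2.4)·(2.4) + (-0.6)·(-0.6) + (1.4)·(1.4)) / 4 = 13.2/4 = 3.3
  S[X,Y] = ((-1.6)·(-1.2) + (-1.6)·(0.8) + (2.4)·(-0.2) + (-0.6)·(0.8) + (1.4)·(-0.2)) / 4 = -0.6/4 = -0.15
  S[Y,Y] = ((-1.2)·(-1.2) + (0.8)·(0.8) + (-0.2)·(-0.2) + (0.8)·(0.8) + (-0.2)·(-0.2)) / 4 = 2.8/4 = 0.7
  S = [[3.3, -0.15],
 [-0.15, 0.7]].

Step 3 — invert S. det(S) = 3.3·0.7 - (-0.15)² = 2.2875.
  S^{-1} = (1/det) · [[d, -b], [-b, a]] = [[0.306, 0.0656],
 [0.0656, 1.4426]].

Step 4 — quadratic form (x̄ - mu_0)^T · S^{-1} · (x̄ - mu_0):
  S^{-1} · (x̄ - mu_0) = (0.153, 6.0328),
  (x̄ - mu_0)^T · [...] = (-0.4)·(0.153) + (4.2)·(6.0328) = 25.2765.

Step 5 — scale by n: T² = 5 · 25.2765 = 126.3825.

T² ≈ 126.3825


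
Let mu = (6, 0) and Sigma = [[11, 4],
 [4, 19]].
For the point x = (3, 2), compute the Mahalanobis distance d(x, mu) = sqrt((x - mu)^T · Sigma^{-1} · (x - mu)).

Step 1 — centre the observation: (x - mu) = (-3, 2).

Step 2 — invert Sigma. det(Sigma) = 11·19 - (4)² = 193.
  Sigma^{-1} = (1/det) · [[d, -b], [-b, a]] = [[0.0984, -0.0207],
 [-0.0207, 0.057]].

Step 3 — form the quadratic (x - mu)^T · Sigma^{-1} · (x - mu):
  Sigma^{-1} · (x - mu) = (-0.3368, 0.1762).
  (x - mu)^T · [Sigma^{-1} · (x - mu)] = (-3)·(-0.3368) + (2)·(0.1762) = 1.3627.

Step 4 — take square root: d = √(1.3627) ≈ 1.1673.

d(x, mu) = √(1.3627) ≈ 1.1673


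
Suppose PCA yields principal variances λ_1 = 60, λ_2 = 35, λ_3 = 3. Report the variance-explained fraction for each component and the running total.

Step 1 — total variance = trace(Sigma) = Σ λ_i = 60 + 35 + 3 = 98.

Step 2 — fraction explained by component i = λ_i / Σ λ:
  PC1: 60/98 = 0.6122
  PC2: 35/98 = 0.3571
  PC3: 3/98 = 0.0306

Step 3 — cumulative fraction after k components = (λ_1 + ... + λ_k) / Σ λ:
  k = 1: 60/98 = 0.6122
  k = 2: (60 + 35)/98 = 95/98 = 0.9694
  k = 3: (60 + 35 + 3)/98 = 98/98 = 1

Summary (fraction, with percent):

explained: PC1 0.6122 (61.22%), PC2 0.3571 (35.71%), PC3 0.0306 (3.06%);  cumulative: 0.6122, 0.9694, 1


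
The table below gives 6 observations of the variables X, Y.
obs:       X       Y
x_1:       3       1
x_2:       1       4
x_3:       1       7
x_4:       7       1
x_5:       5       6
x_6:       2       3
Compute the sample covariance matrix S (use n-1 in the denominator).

Step 1 — column means:
  mean(X) = (3 + 1 + 1 + 7 + 5 + 2) / 6 = 19/6 = 3.1667
  mean(Y) = (1 + 4 + 7 + 1 + 6 + 3) / 6 = 22/6 = 3.6667

Step 2 — sample covariance S[i,j] = (1/(n-1)) · Σ_k (x_{k,i} - mean_i) · (x_{k,j} - mean_j), with n-1 = 5.
  S[X,X] = ((-0.1667)·(-0.1667) + (-2.1667)·(-2.1667) + (-2.1667)·(-2.1667) + (3.8333)·(3.8333) + (1.8333)·(1.8333) + (-1.1667)·(-1.1667)) / 5 = 28.8333/5 = 5.7667
  S[X,Y] = ((-0.1667)·(-2.6667) + (-2.1667)·(0.3333) + (-2.1667)·(3.3333) + (3.8333)·(-2.6667) + (1.8333)·(2.3333) + (-1.1667)·(-0.6667)) / 5 = -12.6667/5 = -2.5333
  S[Y,Y] = ((-2.6667)·(-2.6667) + (0.3333)·(0.3333) + (3.3333)·(3.3333) + (-2.6667)·(-2.6667) + (2.3333)·(2.3333) + (-0.6667)·(-0.6667)) / 5 = 31.3333/5 = 6.2667

S is symmetric (S[j,i] = S[i,j]). Assembling:

S = [[5.7667, -2.5333],
 [-2.5333, 6.2667]]
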